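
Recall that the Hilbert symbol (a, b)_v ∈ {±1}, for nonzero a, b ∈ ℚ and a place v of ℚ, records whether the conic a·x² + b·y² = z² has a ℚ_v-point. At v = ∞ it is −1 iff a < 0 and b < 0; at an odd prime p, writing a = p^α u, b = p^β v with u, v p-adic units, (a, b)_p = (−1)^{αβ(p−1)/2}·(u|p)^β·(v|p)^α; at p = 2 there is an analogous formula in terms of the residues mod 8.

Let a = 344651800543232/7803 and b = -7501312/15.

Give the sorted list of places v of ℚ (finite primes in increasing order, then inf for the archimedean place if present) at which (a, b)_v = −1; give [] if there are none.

(a, b) ≡ (6, -8970) mod (ℚ^×)²; places V = {2, 3, 5, 7, 13, 17, 23, ∞}.
(a,b)_∞: sgn(6)=+, sgn(-8970)=−, so +1.
(a,b)_17: α=-2, u≡11; β=0, v≡14 (mod 17); (11|17)=-1, (14|17)=-1; sign (−1)^0·-1^0·-1^-2 = +1.
(a,b)_7: α=6, u≡5; β=2, v≡2 (mod 7); (5|7)=-1, (2|7)=+1; sign (−1)^0·-1^2·+1^6 = +1.
(a,b)_5: α=0, u≡4; β=-1, v≡1 (mod 5); (4|5)=+1, (1|5)=+1; sign (−1)^0·+1^-1·+1^0 = +1.
(a,b)_2: α=15, β=9; u≡3, v≡3 (mod 8); ε(u)ε(v)=1·1, αω(v)=15·1, βω(u)=9·1; sum ≡ 1  ⇒  -1.
(a,b)_13: α=2, u≡2; β=1, v≡10 (mod 13); (2|13)=-1, (10|13)=+1; sign (−1)^0·-1^1·+1^2 = -1.
(a,b)_23: α=2, u≡1; β=1, v≡12 (mod 23); (1|23)=+1, (12|23)=+1; sign (−1)^0·+1^1·+1^2 = +1.
(a,b)_3: α=-3, u≡2; β=-1, v≡1 (mod 3); (2|3)=-1, (1|3)=+1; sign (−1)^1·-1^-1·+1^-3 = +1.
|Ram(6, -8970)| = 2, even; anisotropic at {2, 13}.

[2, 13]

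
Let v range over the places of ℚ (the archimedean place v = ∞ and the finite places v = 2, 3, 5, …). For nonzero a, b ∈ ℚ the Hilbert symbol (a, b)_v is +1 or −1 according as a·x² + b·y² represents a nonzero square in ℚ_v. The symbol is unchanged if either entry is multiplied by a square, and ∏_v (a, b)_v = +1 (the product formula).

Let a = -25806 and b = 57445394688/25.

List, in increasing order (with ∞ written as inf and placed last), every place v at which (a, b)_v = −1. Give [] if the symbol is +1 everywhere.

[3, 31]

Mod squares: a ≡ -25806, b ≡ 713. Check v ∈ {∞, 2, 3, 5, 11, 17, 23, 31}.
v=31: a=31^0·(≡17), b=31^1·(≡3) mod 31; (17|31)=-1, (3|31)=-1; (−1)^{0·1·15}·(-1)^1·(-1)^0 = -1.
v=5: a=5^0·(≡4), b=5^-2·(≡3) mod 5; (4|5)=+1, (3|5)=-1; (−1)^{0·-2·2}·(+1)^-2·(-1)^0 = +1.
v=3: a=3^1·(≡2), b=3^2·(≡2) mod 3; (2|3)=-1, (2|3)=-1; (−1)^{1·2·1}·(-1)^2·(-1)^1 = -1.
v=∞: -25806 < 0 and 713 > 0  ⇒  (a,b)_∞ = +1.
v=2: v_2(a)=1, v_2(b)=8; units ≡ 1, 1 (mod 8); ε·ε+αω+βω = 0·0+1·0+8·0 ≡ 0  ⇒  (a,b)_2 = +1.
v=17: a=17^1·(≡12), b=17^2·(≡2) mod 17; (12|17)=-1, (2|17)=+1; (−1)^{1·2·8}·(-1)^2·(+1)^1 = +1.
v=23: a=23^1·(≡5), b=23^1·(≡6) mod 23; (5|23)=-1, (6|23)=+1; (−1)^{1·1·11}·(-1)^1·(+1)^1 = +1.
v=11: a=11^1·(≡8), b=11^2·(≡1) mod 11; (8|11)=-1, (1|11)=+1; (−1)^{1·2·5}·(-1)^2·(+1)^1 = +1.
(-25806, 713 / ℚ) ramifies at {3, 31}: a division algebra.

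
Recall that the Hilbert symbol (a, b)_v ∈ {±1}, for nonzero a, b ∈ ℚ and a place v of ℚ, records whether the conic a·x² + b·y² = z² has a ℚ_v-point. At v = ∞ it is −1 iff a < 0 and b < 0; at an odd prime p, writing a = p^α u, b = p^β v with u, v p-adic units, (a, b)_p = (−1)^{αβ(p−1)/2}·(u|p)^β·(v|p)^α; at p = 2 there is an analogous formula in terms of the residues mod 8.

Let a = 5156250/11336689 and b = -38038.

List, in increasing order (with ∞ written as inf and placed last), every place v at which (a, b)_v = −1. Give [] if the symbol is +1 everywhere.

(a, b) ≡ (330, -38038) mod (ℚ^×)²; places V = {2, 3, 5, 7, 11, 13, 19, 37, ∞}.
(a,b)_∞: sgn(330)=+, sgn(-38038)=−, so +1.
(a,b)_5: α=7, u≡4; β=0, v≡2 (mod 5); (4|5)=+1, (2|5)=-1; sign (−1)^0·+1^0·-1^7 = -1.
(a,b)_11: α=1, u≡7; β=1, v≡7 (mod 11); (7|11)=-1, (7|11)=-1; sign (−1)^1·-1^1·-1^1 = -1.
(a,b)_2: α=1, β=1; u≡5, v≡5 (mod 8); ε(u)ε(v)=0·0, αω(v)=1·1, βω(u)=1·1; sum ≡ 0  ⇒  +1.
(a,b)_3: α=1, u≡2; β=0, v≡2 (mod 3); (2|3)=-1, (2|3)=-1; sign (−1)^0·-1^0·-1^1 = -1.
(a,b)_37: α=-2, u≡10; β=0, v≡35 (mod 37); (10|37)=+1, (35|37)=-1; sign (−1)^0·+1^0·-1^-2 = +1.
(a,b)_13: α=-2, u≡8; β=1, v≡12 (mod 13); (8|13)=-1, (12|13)=+1; sign (−1)^0·-1^1·+1^-2 = -1.
(a,b)_7: α=-2, u≡2; β=1, v≡5 (mod 7); (2|7)=+1, (5|7)=-1; sign (−1)^0·+1^1·-1^-2 = +1.
(a,b)_19: α=0, u≡9; β=1, v≡12 (mod 19); (9|19)=+1, (12|19)=-1; sign (−1)^0·+1^1·-1^0 = +1.
|Ram(330, -38038)| = 4, even; anisotropic at {3, 5, 11, 13}.

[3, 5, 11, 13]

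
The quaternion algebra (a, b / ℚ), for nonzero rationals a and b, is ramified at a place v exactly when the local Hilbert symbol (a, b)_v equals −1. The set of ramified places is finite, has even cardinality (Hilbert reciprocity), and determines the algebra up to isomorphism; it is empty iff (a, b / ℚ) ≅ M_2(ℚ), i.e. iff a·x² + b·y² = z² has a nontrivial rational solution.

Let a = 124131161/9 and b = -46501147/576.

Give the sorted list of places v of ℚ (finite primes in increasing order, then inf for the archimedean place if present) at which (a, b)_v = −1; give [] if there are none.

[17, 31]

Mod squares: a ≡ 2533289, b ≡ -7843. Check v ∈ {∞, 2, 3, 7, 11, 17, 19, 23, 31}.
v=19: a=19^1·(≡14), b=19^0·(≡7) mod 19; (14|19)=-1, (7|19)=+1; (−1)^{1·0·9}·(-1)^0·(+1)^1 = +1.
v=3: a=3^-2·(≡2), b=3^-2·(≡2) mod 3; (2|3)=-1, (2|3)=-1; (−1)^{-2·-2·1}·(-1)^-2·(-1)^-2 = +1.
v=31: a=31^1·(≡6), b=31^1·(≡15) mod 31; (6|31)=-1, (15|31)=-1; (−1)^{1·1·15}·(-1)^1·(-1)^1 = -1.
v=17: a=17^1·(≡3), b=17^0·(≡5) mod 17; (3|17)=-1, (5|17)=-1; (−1)^{1·0·8}·(-1)^0·(-1)^1 = -1.
v=7: a=7^2·(≡5), b=7^2·(≡4) mod 7; (5|7)=-1, (4|7)=+1; (−1)^{2·2·3}·(-1)^2·(+1)^2 = +1.
v=∞: 2533289 > 0 and -7843 < 0  ⇒  (a,b)_∞ = +1.
v=23: a=23^1·(≡14), b=23^1·(≡3) mod 23; (14|23)=-1, (3|23)=+1; (−1)^{1·1·11}·(-1)^1·(+1)^1 = +1.
v=11: a=11^1·(≡9), b=11^3·(≡8) mod 11; (9|11)=+1, (8|11)=-1; (−1)^{1·3·5}·(+1)^3·(-1)^1 = +1.
v=2: v_2(a)=0, v_2(b)=-6; units ≡ 1, 5 (mod 8); ε·ε+αω+βω = 0·0+0·1+-6·0 ≡ 0  ⇒  (a,b)_2 = +1.
(2533289, -7843 / ℚ) ramifies at {17, 31}: a division algebra.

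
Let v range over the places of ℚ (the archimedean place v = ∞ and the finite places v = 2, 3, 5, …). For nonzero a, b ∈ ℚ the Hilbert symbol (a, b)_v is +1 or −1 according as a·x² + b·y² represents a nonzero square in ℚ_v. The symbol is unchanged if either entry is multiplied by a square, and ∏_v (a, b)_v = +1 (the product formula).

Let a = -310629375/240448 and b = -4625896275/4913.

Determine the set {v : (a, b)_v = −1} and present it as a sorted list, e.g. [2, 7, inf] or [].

[17, 23, 47, inf]

(a, b) ≡ (-299, -349512163) mod (ℚ^×)²; places V = {2, 3, 5, 7, 11, 13, 17, 19, 23, 47, ∞}.
(a,b)_13: α=-1, u≡10; β=1, v≡4 (mod 13); (10|13)=+1, (4|13)=+1; sign (−1)^0·+1^1·+1^-1 = +1.
(a,b)_17: α=-2, u≡3; β=-3, v≡7 (mod 17); (3|17)=-1, (7|17)=-1; sign (−1)^0·-1^-3·-1^-2 = -1.
(a,b)_47: α=0, u≡31; β=1, v≡22 (mod 47); (31|47)=-1, (22|47)=-1; sign (−1)^0·-1^1·-1^0 = -1.
(a,b)_11: α=0, u≡1; β=1, v≡2 (mod 11); (1|11)=+1, (2|11)=-1; sign (−1)^0·+1^1·-1^0 = +1.
(a,b)_19: α=0, u≡16; β=1, v≡5 (mod 19); (16|19)=+1, (5|19)=+1; sign (−1)^0·+1^1·+1^0 = +1.
(a,b)_5: α=4, u≡1; β=2, v≡3 (mod 5); (1|5)=+1, (3|5)=-1; sign (−1)^0·+1^2·-1^4 = +1.
(a,b)_23: α=1, u≡15; β=1, v≡19 (mod 23); (15|23)=-1, (19|23)=-1; sign (−1)^1·-1^1·-1^1 = -1.
(a,b)_2: α=-6, β=0; u≡5, v≡5 (mod 8); ε(u)ε(v)=0·0, αω(v)=-6·1, βω(u)=0·1; sum ≡ 0  ⇒  +1.
(a,b)_7: α=4, u≡4; β=1, v≡3 (mod 7); (4|7)=+1, (3|7)=-1; sign (−1)^0·+1^1·-1^4 = +1.
(a,b)_∞: sgn(-299)=−, sgn(-349512163)=−, so -1.
(a,b)_3: α=2, u≡1; β=2, v≡2 (mod 3); (1|3)=+1, (2|3)=-1; sign (−1)^0·+1^2·-1^2 = +1.
(-299, -349512163 / ℚ) ramifies at {17, 23, 47, ∞}: a division algebra.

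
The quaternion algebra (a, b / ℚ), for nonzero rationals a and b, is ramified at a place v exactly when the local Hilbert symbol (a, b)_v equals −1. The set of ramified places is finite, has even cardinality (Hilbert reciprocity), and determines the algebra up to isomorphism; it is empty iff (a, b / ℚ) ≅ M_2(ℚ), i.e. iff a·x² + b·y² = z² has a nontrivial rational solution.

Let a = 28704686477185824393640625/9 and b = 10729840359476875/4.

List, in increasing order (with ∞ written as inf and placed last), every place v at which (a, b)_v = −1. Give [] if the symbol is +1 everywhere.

(a, b) ≡ (160433, 667) mod (ℚ^×)²; places V = {2, 3, 5, 7, 13, 23, 29, 41, 43, ∞}.
(a,b)_43: α=3, u≡19; β=2, v≡8 (mod 43); (19|43)=-1, (8|43)=-1; sign (−1)^0·-1^2·-1^3 = -1.
(a,b)_13: α=3, u≡9; β=2, v≡3 (mod 13); (9|13)=+1, (3|13)=+1; sign (−1)^0·+1^2·+1^3 = +1.
(a,b)_∞: sgn(160433)=+, sgn(667)=+, so +1.
(a,b)_3: α=-2, u≡2; β=0, v≡1 (mod 3); (2|3)=-1, (1|3)=+1; sign (−1)^0·-1^0·+1^-2 = +1.
(a,b)_2: α=0, β=-2; u≡1, v≡3 (mod 8); ε(u)ε(v)=0·1, αω(v)=0·1, βω(u)=-2·0; sum ≡ 0  ⇒  +1.
(a,b)_7: α=3, u≡2; β=2, v≡1 (mod 7); (2|7)=+1, (1|7)=+1; sign (−1)^0·+1^2·+1^3 = +1.
(a,b)_5: α=6, u≡2; β=4, v≡2 (mod 5); (2|5)=-1, (2|5)=-1; sign (−1)^0·-1^4·-1^6 = +1.
(a,b)_23: α=2, u≡8; β=1, v≡16 (mod 23); (8|23)=+1, (16|23)=+1; sign (−1)^0·+1^1·+1^2 = +1.
(a,b)_41: α=3, u≡23; β=2, v≡13 (mod 41); (23|41)=+1, (13|41)=-1; sign (−1)^0·+1^2·-1^3 = -1.
(a,b)_29: α=2, u≡16; β=1, v≡9 (mod 29); (16|29)=+1, (9|29)=+1; sign (−1)^0·+1^1·+1^2 = +1.
(160433, 667 / ℚ) ramifies at {41, 43}: a division algebra.

[41, 43]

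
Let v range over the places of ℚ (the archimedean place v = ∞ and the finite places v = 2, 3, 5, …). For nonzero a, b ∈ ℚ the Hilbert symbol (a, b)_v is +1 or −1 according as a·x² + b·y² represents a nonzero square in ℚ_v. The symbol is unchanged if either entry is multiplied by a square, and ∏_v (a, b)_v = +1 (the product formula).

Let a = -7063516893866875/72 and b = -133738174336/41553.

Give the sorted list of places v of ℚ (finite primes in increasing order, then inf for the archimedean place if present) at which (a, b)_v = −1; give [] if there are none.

Mod squares: a ≡ -1334, b ≡ -1332318. Check v ∈ {∞, 2, 3, 5, 13, 17, 19, 23, 29, 31}.
v=13: a=13^2·(≡6), b=13^3·(≡2) mod 13; (6|13)=-1, (2|13)=-1; (−1)^{2·3·6}·(-1)^3·(-1)^2 = -1.
v=17: a=17^2·(≡9), b=17^0·(≡5) mod 17; (9|17)=+1, (5|17)=-1; (−1)^{2·0·8}·(+1)^0·(-1)^2 = +1.
v=∞: -1334 < 0 and -1332318 < 0  ⇒  (a,b)_∞ = -1.
v=2: v_2(a)=-3, v_2(b)=7; units ≡ 5, 1 (mod 8); ε·ε+αω+βω = 0·0+-3·0+7·1 ≡ 1  ⇒  (a,b)_2 = -1.
v=19: a=19^2·(≡12), b=19^-1·(≡11) mod 19; (12|19)=-1, (11|19)=+1; (−1)^{2·-1·9}·(-1)^-1·(+1)^2 = -1.
v=23: a=23^1·(≡21), b=23^2·(≡16) mod 23; (21|23)=-1, (16|23)=+1; (−1)^{1·2·11}·(-1)^2·(+1)^1 = +1.
v=5: a=5^4·(≡4), b=5^0·(≡3) mod 5; (4|5)=+1, (3|5)=-1; (−1)^{4·0·2}·(+1)^0·(-1)^4 = +1.
v=3: a=3^-2·(≡1), b=3^-7·(≡2) mod 3; (1|3)=+1, (2|3)=-1; (−1)^{-2·-7·1}·(+1)^-7·(-1)^-2 = +1.
v=31: a=31^2·(≡13), b=31^1·(≡7) mod 31; (13|31)=-1, (7|31)=+1; (−1)^{2·1·15}·(-1)^1·(+1)^2 = -1.
v=29: a=29^1·(≡18), b=29^1·(≡25) mod 29; (18|29)=-1, (25|29)=+1; (−1)^{1·1·14}·(-1)^1·(+1)^1 = -1.
(-1334, -1332318 / ℚ) ramifies at {2, 13, 19, 29, 31, ∞}: a division algebra.

[2, 13, 19, 29, 31, inf]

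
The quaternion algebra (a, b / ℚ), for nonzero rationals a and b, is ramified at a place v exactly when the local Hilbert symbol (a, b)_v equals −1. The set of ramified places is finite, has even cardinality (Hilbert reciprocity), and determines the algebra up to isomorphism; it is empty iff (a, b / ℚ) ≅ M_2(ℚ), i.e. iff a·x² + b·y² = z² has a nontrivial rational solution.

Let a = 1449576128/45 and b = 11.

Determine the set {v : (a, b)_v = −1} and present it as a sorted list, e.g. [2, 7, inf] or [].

[2, 11, 13, 17]

Mod squares: a ≡ 7735, b ≡ 11. Check v ∈ {∞, 2, 3, 5, 7, 11, 13, 17}.
v=5: a=5^-1·(≡2), b=5^0·(≡1) mod 5; (2|5)=-1, (1|5)=+1; (−1)^{-1·0·2}·(-1)^0·(+1)^-1 = +1.
v=13: a=13^1·(≡12), b=13^0·(≡11) mod 13; (12|13)=+1, (11|13)=-1; (−1)^{1·0·6}·(+1)^0·(-1)^1 = -1.
v=∞: 7735 > 0 and 11 > 0  ⇒  (a,b)_∞ = +1.
v=11: a=11^4·(≡8), b=11^1·(≡1) mod 11; (8|11)=-1, (1|11)=+1; (−1)^{4·1·5}·(-1)^1·(+1)^4 = -1.
v=3: a=3^-2·(≡1), b=3^0·(≡2) mod 3; (1|3)=+1, (2|3)=-1; (−1)^{-2·0·1}·(+1)^0·(-1)^-2 = +1.
v=17: a=17^1·(≡16), b=17^0·(≡11) mod 17; (16|17)=+1, (11|17)=-1; (−1)^{1·0·8}·(+1)^0·(-1)^1 = -1.
v=7: a=7^1·(≡3), b=7^0·(≡4) mod 7; (3|7)=-1, (4|7)=+1; (−1)^{1·0·3}·(-1)^0·(+1)^1 = +1.
v=2: v_2(a)=6, v_2(b)=0; units ≡ 7, 3 (mod 8); ε·ε+αω+βω = 1·1+6·1+0·0 ≡ 1  ⇒  (a,b)_2 = -1.
Ram(7735, 11) = {2, 11, 13, 17}; no ℚ_2-point on the conic.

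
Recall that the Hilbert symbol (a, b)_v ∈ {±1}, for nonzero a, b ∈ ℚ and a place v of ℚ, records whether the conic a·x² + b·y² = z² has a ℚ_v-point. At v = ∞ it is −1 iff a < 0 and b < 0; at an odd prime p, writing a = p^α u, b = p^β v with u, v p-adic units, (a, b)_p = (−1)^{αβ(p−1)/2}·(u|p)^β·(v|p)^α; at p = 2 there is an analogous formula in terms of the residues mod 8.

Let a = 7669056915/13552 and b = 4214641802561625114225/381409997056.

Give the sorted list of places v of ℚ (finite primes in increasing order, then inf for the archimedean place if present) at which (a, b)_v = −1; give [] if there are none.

[13, 17]

Mod squares: a ≡ 23205, b ≡ 4641. Check v ∈ {∞, 2, 3, 5, 7, 11, 13, 17, 29}.
v=11: a=11^-2·(≡7), b=11^-6·(≡10) mod 11; (7|11)=-1, (10|11)=-1; (−1)^{-2·-6·5}·(-1)^-6·(-1)^-2 = +1.
v=3: a=3^5·(≡1), b=3^13·(≡2) mod 3; (1|3)=+1, (2|3)=-1; (−1)^{5·13·1}·(+1)^13·(-1)^5 = +1.
v=13: a=13^5·(≡4), b=13^7·(≡8) mod 13; (4|13)=+1, (8|13)=-1; (−1)^{5·7·6}·(+1)^7·(-1)^5 = -1.
v=5: a=5^1·(≡4), b=5^2·(≡4) mod 5; (4|5)=+1, (4|5)=+1; (−1)^{1·2·2}·(+1)^2·(+1)^1 = +1.
v=2: v_2(a)=-4, v_2(b)=-8; units ≡ 5, 1 (mod 8); ε·ε+αω+βω = 0·0+-4·0+-8·1 ≡ 0  ⇒  (a,b)_2 = +1.
v=∞: 23205 > 0 and 4641 > 0  ⇒  (a,b)_∞ = +1.
v=7: a=7^-1·(≡4), b=7^3·(≡3) mod 7; (4|7)=+1, (3|7)=-1; (−1)^{-1·3·3}·(+1)^3·(-1)^-1 = +1.
v=29: a=29^0·(≡24), b=29^-2·(≡24) mod 29; (24|29)=+1, (24|29)=+1; (−1)^{0·-2·14}·(+1)^-2·(+1)^0 = +1.
v=17: a=17^1·(≡12), b=17^3·(≡1) mod 17; (12|17)=-1, (1|17)=+1; (−1)^{1·3·8}·(-1)^3·(+1)^1 = -1.
|Ram(23205, 4641)| = 2, even; anisotropic at {13, 17}.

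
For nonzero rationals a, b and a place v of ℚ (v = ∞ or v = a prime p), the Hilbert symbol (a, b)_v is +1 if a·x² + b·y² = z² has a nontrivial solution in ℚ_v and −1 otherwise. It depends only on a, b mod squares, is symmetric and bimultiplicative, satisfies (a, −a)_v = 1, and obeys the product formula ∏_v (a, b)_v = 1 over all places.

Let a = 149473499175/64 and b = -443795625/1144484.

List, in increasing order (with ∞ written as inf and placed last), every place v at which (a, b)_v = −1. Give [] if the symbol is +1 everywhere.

Mod squares: a ≡ 663, b ≡ -57057. Check v ∈ {∞, 2, 3, 5, 7, 11, 13, 17, 19, 37}.
v=17: a=17^1·(≡14), b=17^2·(≡7) mod 17; (14|17)=-1, (7|17)=-1; (−1)^{1·2·8}·(-1)^2·(-1)^1 = -1.
v=11: a=11^2·(≡4), b=11^-1·(≡4) mod 11; (4|11)=+1, (4|11)=+1; (−1)^{2·-1·5}·(+1)^-1·(+1)^2 = +1.
v=37: a=37^0·(≡11), b=37^-2·(≡28) mod 37; (11|37)=+1, (28|37)=+1; (−1)^{0·-2·18}·(+1)^-2·(+1)^0 = +1.
v=13: a=13^3·(≡4), b=13^1·(≡6) mod 13; (4|13)=+1, (6|13)=-1; (−1)^{3·1·6}·(+1)^1·(-1)^3 = -1.
v=2: v_2(a)=-6, v_2(b)=-2; units ≡ 7, 7 (mod 8); ε·ε+αω+βω = 1·1+-6·0+-2·0 ≡ 1  ⇒  (a,b)_2 = -1.
v=5: a=5^2·(≡3), b=5^4·(≡3) mod 5; (3|5)=-1, (3|5)=-1; (−1)^{2·4·2}·(-1)^4·(-1)^2 = +1.
v=7: a=7^2·(≡3), b=7^1·(≡2) mod 7; (3|7)=-1, (2|7)=+1; (−1)^{2·1·3}·(-1)^1·(+1)^2 = -1.
v=∞: 663 > 0 and -57057 < 0  ⇒  (a,b)_∞ = +1.
v=3: a=3^3·(≡2), b=3^3·(≡1) mod 3; (2|3)=-1, (1|3)=+1; (−1)^{3·3·1}·(-1)^3·(+1)^3 = +1.
v=19: a=19^0·(≡1), b=19^-1·(≡8) mod 19; (1|19)=+1, (8|19)=-1; (−1)^{0·-1·9}·(+1)^-1·(-1)^0 = +1.
(663, -57057 / ℚ) ramifies at {2, 7, 13, 17}: a division algebra.

[2, 7, 13, 17]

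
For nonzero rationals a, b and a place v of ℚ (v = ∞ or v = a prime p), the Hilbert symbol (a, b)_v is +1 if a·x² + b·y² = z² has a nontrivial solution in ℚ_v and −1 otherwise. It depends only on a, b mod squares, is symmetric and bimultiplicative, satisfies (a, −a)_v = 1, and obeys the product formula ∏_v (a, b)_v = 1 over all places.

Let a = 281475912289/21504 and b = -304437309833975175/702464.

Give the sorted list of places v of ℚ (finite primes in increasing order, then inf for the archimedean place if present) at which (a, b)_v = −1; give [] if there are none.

Mod squares: a ≡ 69069, b ≡ -3458. Check v ∈ {∞, 2, 3, 5, 7, 11, 13, 19, 23, 29}.
v=∞: 69069 > 0 and -3458 < 0  ⇒  (a,b)_∞ = +1.
v=2: v_2(a)=-10, v_2(b)=-11; units ≡ 5, 7 (mod 8); ε·ε+αω+βω = 0·1+-10·0+-11·1 ≡ 1  ⇒  (a,b)_2 = -1.
v=13: a=13^1·(≡10), b=13^1·(≡5) mod 13; (10|13)=+1, (5|13)=-1; (−1)^{1·1·6}·(+1)^1·(-1)^1 = -1.
v=5: a=5^0·(≡1), b=5^2·(≡2) mod 5; (1|5)=+1, (2|5)=-1; (−1)^{0·2·2}·(+1)^2·(-1)^0 = +1.
v=3: a=3^-1·(≡1), b=3^2·(≡1) mod 3; (1|3)=+1, (1|3)=+1; (−1)^{-1·2·1}·(+1)^2·(+1)^-1 = +1.
v=29: a=29^4·(≡4), b=29^4·(≡23) mod 29; (4|29)=+1, (23|29)=+1; (−1)^{4·4·14}·(+1)^4·(+1)^4 = +1.
v=19: a=19^0·(≡17), b=19^1·(≡2) mod 19; (17|19)=+1, (2|19)=-1; (−1)^{0·1·9}·(+1)^1·(-1)^0 = +1.
v=11: a=11^3·(≡5), b=11^4·(≡6) mod 11; (5|11)=+1, (6|11)=-1; (−1)^{3·4·5}·(+1)^4·(-1)^3 = -1.
v=7: a=7^-1·(≡2), b=7^-3·(≡6) mod 7; (2|7)=+1, (6|7)=-1; (−1)^{-1·-3·3}·(+1)^-3·(-1)^-1 = +1.
v=23: a=23^1·(≡13), b=23^2·(≡19) mod 23; (13|23)=+1, (19|23)=-1; (−1)^{1·2·11}·(+1)^2·(-1)^1 = -1.
(69069, -3458 / ℚ) ramifies at {2, 11, 13, 23}: a division algebra.

[2, 11, 13, 23]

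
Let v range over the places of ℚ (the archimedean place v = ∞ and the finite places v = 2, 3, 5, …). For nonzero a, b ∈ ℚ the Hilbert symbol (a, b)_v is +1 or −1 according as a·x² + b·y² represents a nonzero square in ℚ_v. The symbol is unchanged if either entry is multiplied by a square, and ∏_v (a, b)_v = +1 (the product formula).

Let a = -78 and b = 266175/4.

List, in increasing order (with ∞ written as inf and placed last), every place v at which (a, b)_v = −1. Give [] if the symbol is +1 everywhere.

(a, b) ≡ (-78, 7) mod (ℚ^×)²; places V = {2, 3, 5, 7, 13, ∞}.
(a,b)_3: α=1, u≡1; β=2, v≡1 (mod 3); (1|3)=+1, (1|3)=+1; sign (−1)^0·+1^2·+1^1 = +1.
(a,b)_5: α=0, u≡2; β=2, v≡3 (mod 5); (2|5)=-1, (3|5)=-1; sign (−1)^0·-1^2·-1^0 = +1.
(a,b)_∞: sgn(-78)=−, sgn(7)=+, so +1.
(a,b)_7: α=0, u≡6; β=1, v≡2 (mod 7); (6|7)=-1, (2|7)=+1; sign (−1)^0·-1^1·+1^0 = -1.
(a,b)_13: α=1, u≡7; β=2, v≡7 (mod 13); (7|13)=-1, (7|13)=-1; sign (−1)^0·-1^2·-1^1 = -1.
(a,b)_2: α=1, β=-2; u≡1, v≡7 (mod 8); ε(u)ε(v)=0·1, αω(v)=1·0, βω(u)=-2·0; sum ≡ 0  ⇒  +1.
Ram(-78, 7) = {7, 13}; no ℚ_7-point on the conic.

[7, 13]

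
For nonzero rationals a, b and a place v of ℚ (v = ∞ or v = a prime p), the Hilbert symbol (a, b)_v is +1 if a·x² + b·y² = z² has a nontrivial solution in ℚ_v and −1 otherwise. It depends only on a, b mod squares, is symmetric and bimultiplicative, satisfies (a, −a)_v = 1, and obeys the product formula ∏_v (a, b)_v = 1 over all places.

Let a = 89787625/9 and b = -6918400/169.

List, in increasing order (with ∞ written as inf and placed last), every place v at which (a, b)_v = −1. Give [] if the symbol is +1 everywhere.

[17, 29]

Mod squares: a ≡ 3591505, b ≡ -1081. Check v ∈ {∞, 2, 3, 5, 13, 17, 23, 29, 31, 47}.
v=∞: 3591505 > 0 and -1081 < 0  ⇒  (a,b)_∞ = +1.
v=13: a=13^0·(≡2), b=13^-2·(≡5) mod 13; (2|13)=-1, (5|13)=-1; (−1)^{0·-2·6}·(-1)^-2·(-1)^0 = +1.
v=2: v_2(a)=0, v_2(b)=8; units ≡ 1, 7 (mod 8); ε·ε+αω+βω = 0·1+0·0+8·0 ≡ 0  ⇒  (a,b)_2 = +1.
v=29: a=29^1·(≡3), b=29^0·(≡3) mod 29; (3|29)=-1, (3|29)=-1; (−1)^{1·0·14}·(-1)^0·(-1)^1 = -1.
v=17: a=17^1·(≡11), b=17^0·(≡12) mod 17; (11|17)=-1, (12|17)=-1; (−1)^{1·0·8}·(-1)^0·(-1)^1 = -1.
v=3: a=3^-2·(≡1), b=3^0·(≡2) mod 3; (1|3)=+1, (2|3)=-1; (−1)^{-2·0·1}·(+1)^0·(-1)^-2 = +1.
v=31: a=31^1·(≡5), b=31^0·(≡4) mod 31; (5|31)=+1, (4|31)=+1; (−1)^{1·0·15}·(+1)^0·(+1)^1 = +1.
v=23: a=23^0·(≡2), b=23^1·(≡5) mod 23; (2|23)=+1, (5|23)=-1; (−1)^{0·1·11}·(+1)^1·(-1)^0 = +1.
v=5: a=5^3·(≡4), b=5^2·(≡1) mod 5; (4|5)=+1, (1|5)=+1; (−1)^{3·2·2}·(+1)^2·(+1)^3 = +1.
v=47: a=47^1·(≡38), b=47^1·(≡27) mod 47; (38|47)=-1, (27|47)=+1; (−1)^{1·1·23}·(-1)^1·(+1)^1 = +1.
|Ram(3591505, -1081)| = 2, even; anisotropic at {17, 29}.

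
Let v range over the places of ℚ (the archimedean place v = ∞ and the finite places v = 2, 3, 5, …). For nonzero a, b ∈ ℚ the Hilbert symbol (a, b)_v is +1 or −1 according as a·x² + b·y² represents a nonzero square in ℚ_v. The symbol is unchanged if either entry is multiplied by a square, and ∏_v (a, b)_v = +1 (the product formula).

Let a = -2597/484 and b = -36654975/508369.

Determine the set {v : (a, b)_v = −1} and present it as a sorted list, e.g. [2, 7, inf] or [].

Mod squares: a ≡ -53, b ≡ -119. Check v ∈ {∞, 2, 3, 5, 7, 11, 17, 23, 31, 37, 53}.
v=53: a=53^1·(≡46), b=53^0·(≡25) mod 53; (46|53)=+1, (25|53)=+1; (−1)^{1·0·26}·(+1)^0·(+1)^1 = +1.
v=5: a=5^0·(≡2), b=5^2·(≡4) mod 5; (2|5)=-1, (4|5)=+1; (−1)^{0·2·2}·(-1)^2·(+1)^0 = +1.
v=31: a=31^0·(≡2), b=31^-2·(≡7) mod 31; (2|31)=+1, (7|31)=+1; (−1)^{0·-2·15}·(+1)^-2·(+1)^0 = +1.
v=23: a=23^0·(≡2), b=23^-2·(≡21) mod 23; (2|23)=+1, (21|23)=-1; (−1)^{0·-2·11}·(+1)^-2·(-1)^0 = +1.
v=11: a=11^-2·(≡8), b=11^0·(≡7) mod 11; (8|11)=-1, (7|11)=-1; (−1)^{-2·0·5}·(-1)^0·(-1)^-2 = +1.
v=∞: -53 < 0 and -119 < 0  ⇒  (a,b)_∞ = -1.
v=17: a=17^0·(≡9), b=17^1·(≡3) mod 17; (9|17)=+1, (3|17)=-1; (−1)^{0·1·8}·(+1)^1·(-1)^0 = +1.
v=3: a=3^0·(≡1), b=3^2·(≡1) mod 3; (1|3)=+1, (1|3)=+1; (−1)^{0·2·1}·(+1)^2·(+1)^0 = +1.
v=37: a=37^0·(≡10), b=37^2·(≡19) mod 37; (10|37)=+1, (19|37)=-1; (−1)^{0·2·18}·(+1)^2·(-1)^0 = +1.
v=2: v_2(a)=-2, v_2(b)=0; units ≡ 3, 1 (mod 8); ε·ε+αω+βω = 1·0+-2·0+0·1 ≡ 0  ⇒  (a,b)_2 = +1.
v=7: a=7^2·(≡3), b=7^1·(≡2) mod 7; (3|7)=-1, (2|7)=+1; (−1)^{2·1·3}·(-1)^1·(+1)^2 = -1.
Ram(-53, -119) = {7, ∞}; no ℚ_7-point on the conic.

[7, inf]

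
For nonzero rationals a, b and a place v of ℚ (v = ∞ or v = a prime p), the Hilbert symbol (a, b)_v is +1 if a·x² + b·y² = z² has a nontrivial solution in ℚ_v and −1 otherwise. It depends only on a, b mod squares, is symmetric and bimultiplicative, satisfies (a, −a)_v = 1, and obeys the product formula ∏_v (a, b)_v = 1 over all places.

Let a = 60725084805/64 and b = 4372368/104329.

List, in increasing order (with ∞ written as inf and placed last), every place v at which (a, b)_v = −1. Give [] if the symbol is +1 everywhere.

[5, 19]

Mod squares: a ≡ 1045, b ≡ 33. Check v ∈ {∞, 2, 3, 5, 7, 11, 13, 17, 19}.
v=3: a=3^4·(≡1), b=3^1·(≡2) mod 3; (1|3)=+1, (2|3)=-1; (−1)^{4·1·1}·(+1)^1·(-1)^4 = +1.
v=2: v_2(a)=-6, v_2(b)=4; units ≡ 5, 1 (mod 8); ε·ε+αω+βω = 0·0+-6·0+4·1 ≡ 0  ⇒  (a,b)_2 = +1.
v=11: a=11^5·(≡7), b=11^1·(≡5) mod 11; (7|11)=-1, (5|11)=+1; (−1)^{5·1·5}·(-1)^1·(+1)^5 = +1.
v=19: a=19^1·(≡9), b=19^-2·(≡3) mod 19; (9|19)=+1, (3|19)=-1; (−1)^{1·-2·9}·(+1)^-2·(-1)^1 = -1.
v=17: a=17^0·(≡4), b=17^-2·(≡9) mod 17; (4|17)=+1, (9|17)=+1; (−1)^{0·-2·8}·(+1)^-2·(+1)^0 = +1.
v=∞: 1045 > 0 and 33 > 0  ⇒  (a,b)_∞ = +1.
v=7: a=7^2·(≡4), b=7^2·(≡3) mod 7; (4|7)=+1, (3|7)=-1; (−1)^{2·2·3}·(+1)^2·(-1)^2 = +1.
v=13: a=13^0·(≡5), b=13^2·(≡7) mod 13; (5|13)=-1, (7|13)=-1; (−1)^{0·2·6}·(-1)^2·(-1)^0 = +1.
v=5: a=5^1·(≡4), b=5^0·(≡2) mod 5; (4|5)=+1, (2|5)=-1; (−1)^{1·0·2}·(+1)^0·(-1)^1 = -1.
Ram(1045, 33) = {5, 19}; no ℚ_5-point on the conic.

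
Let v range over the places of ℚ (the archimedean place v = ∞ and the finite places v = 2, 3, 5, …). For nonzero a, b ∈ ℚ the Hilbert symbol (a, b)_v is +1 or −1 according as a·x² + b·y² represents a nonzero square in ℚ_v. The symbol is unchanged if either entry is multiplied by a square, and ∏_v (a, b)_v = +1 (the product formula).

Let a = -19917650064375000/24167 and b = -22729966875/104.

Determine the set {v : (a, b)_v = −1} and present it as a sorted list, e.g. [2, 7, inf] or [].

Mod squares: a ≡ -10010, b ≡ -4862. Check v ∈ {∞, 2, 3, 5, 7, 11, 13, 17}.
v=13: a=13^-3·(≡1), b=13^-1·(≡1) mod 13; (1|13)=+1, (1|13)=+1; (−1)^{-3·-1·6}·(+1)^-1·(+1)^-3 = +1.
v=17: a=17^2·(≡3), b=17^1·(≡5) mod 17; (3|17)=-1, (5|17)=-1; (−1)^{2·1·8}·(-1)^1·(-1)^2 = -1.
v=3: a=3^8·(≡1), b=3^4·(≡1) mod 3; (1|3)=+1, (1|3)=+1; (−1)^{8·4·1}·(+1)^4·(+1)^8 = +1.
v=∞: -10010 < 0 and -4862 < 0  ⇒  (a,b)_∞ = -1.
v=5: a=5^7·(≡3), b=5^4·(≡2) mod 5; (3|5)=-1, (2|5)=-1; (−1)^{7·4·2}·(-1)^4·(-1)^7 = -1.
v=11: a=11^-1·(≡1), b=11^1·(≡9) mod 11; (1|11)=+1, (9|11)=+1; (−1)^{-1·1·5}·(+1)^1·(+1)^-1 = -1.
v=2: v_2(a)=3, v_2(b)=-3; units ≡ 3, 1 (mod 8); ε·ε+αω+βω = 1·0+3·0+-3·1 ≡ 1  ⇒  (a,b)_2 = -1.
v=7: a=7^5·(≡5), b=7^4·(≡5) mod 7; (5|7)=-1, (5|7)=-1; (−1)^{5·4·3}·(-1)^4·(-1)^5 = -1.
|Ram(-10010, -4862)| = 6, even; anisotropic at {2, 5, 7, 11, 17, ∞}.

[2, 5, 7, 11, 17, inf]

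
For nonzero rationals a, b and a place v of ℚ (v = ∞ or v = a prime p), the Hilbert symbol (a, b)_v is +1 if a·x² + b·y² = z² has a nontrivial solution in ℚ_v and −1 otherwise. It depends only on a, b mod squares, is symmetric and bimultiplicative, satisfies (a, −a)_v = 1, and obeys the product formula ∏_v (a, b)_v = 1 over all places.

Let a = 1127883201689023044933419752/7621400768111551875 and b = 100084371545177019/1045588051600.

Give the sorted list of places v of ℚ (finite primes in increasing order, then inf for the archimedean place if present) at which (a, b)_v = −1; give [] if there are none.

[3, 11, 13, 17]

Mod squares: a ≡ 1326, b ≡ 11. Check v ∈ {∞, 2, 3, 5, 7, 11, 13, 17, 29, 31, 41, 43}.
v=17: a=17^7·(≡11), b=17^4·(≡12) mod 17; (11|17)=-1, (12|17)=-1; (−1)^{7·4·8}·(-1)^4·(-1)^7 = -1.
v=∞: 1326 > 0 and 11 > 0  ⇒  (a,b)_∞ = +1.
v=5: a=5^-4·(≡4), b=5^-2·(≡1) mod 5; (4|5)=+1, (1|5)=+1; (−1)^{-4·-2·2}·(+1)^-2·(+1)^-4 = +1.
v=13: a=13^7·(≡7), b=13^4·(≡7) mod 13; (7|13)=-1, (7|13)=-1; (−1)^{7·4·6}·(-1)^4·(-1)^7 = -1.
v=3: a=3^-1·(≡1), b=3^4·(≡2) mod 3; (1|3)=+1, (2|3)=-1; (−1)^{-1·4·1}·(+1)^4·(-1)^-1 = -1.
v=41: a=41^-2·(≡29), b=41^-2·(≡7) mod 41; (29|41)=-1, (7|41)=-1; (−1)^{-2·-2·20}·(-1)^-2·(-1)^-2 = +1.
v=29: a=29^-4·(≡15), b=29^-2·(≡15) mod 29; (15|29)=-1, (15|29)=-1; (−1)^{-4·-2·14}·(-1)^-2·(-1)^-4 = +1.
v=43: a=43^-4·(≡36), b=43^-2·(≡13) mod 43; (36|43)=+1, (13|43)=+1; (−1)^{-4·-2·21}·(+1)^-2·(+1)^-4 = +1.
v=11: a=11^2·(≡8), b=11^1·(≡9) mod 11; (8|11)=-1, (9|11)=+1; (−1)^{2·1·5}·(-1)^1·(+1)^2 = -1.
v=7: a=7^2·(≡3), b=7^2·(≡2) mod 7; (3|7)=-1, (2|7)=+1; (−1)^{2·2·3}·(-1)^2·(+1)^2 = +1.
v=31: a=31^4·(≡12), b=31^2·(≡6) mod 31; (12|31)=-1, (6|31)=-1; (−1)^{4·2·15}·(-1)^2·(-1)^4 = +1.
v=2: v_2(a)=3, v_2(b)=-4; units ≡ 7, 3 (mod 8); ε·ε+αω+βω = 1·1+3·1+-4·0 ≡ 0  ⇒  (a,b)_2 = +1.
Ram(1326, 11) = {3, 11, 13, 17}; no ℚ_3-point on the conic.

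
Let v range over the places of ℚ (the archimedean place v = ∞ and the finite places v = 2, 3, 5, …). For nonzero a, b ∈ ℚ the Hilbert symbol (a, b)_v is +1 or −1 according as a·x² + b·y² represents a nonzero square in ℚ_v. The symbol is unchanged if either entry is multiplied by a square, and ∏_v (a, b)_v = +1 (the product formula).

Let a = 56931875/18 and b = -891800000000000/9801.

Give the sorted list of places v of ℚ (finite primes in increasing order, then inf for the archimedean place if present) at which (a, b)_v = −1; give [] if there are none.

Mod squares: a ≡ 22, b ≡ -455. Check v ∈ {∞, 2, 3, 5, 7, 11, 13}.
v=2: v_2(a)=-1, v_2(b)=12; units ≡ 3, 1 (mod 8); ε·ε+αω+βω = 1·0+-1·0+12·1 ≡ 0  ⇒  (a,b)_2 = +1.
v=∞: 22 > 0 and -455 < 0  ⇒  (a,b)_∞ = +1.
v=11: a=11^1·(≡10), b=11^-2·(≡2) mod 11; (10|11)=-1, (2|11)=-1; (−1)^{1·-2·5}·(-1)^-2·(-1)^1 = -1.
v=7: a=7^2·(≡2), b=7^3·(≡3) mod 7; (2|7)=+1, (3|7)=-1; (−1)^{2·3·3}·(+1)^3·(-1)^2 = +1.
v=5: a=5^4·(≡2), b=5^11·(≡1) mod 5; (2|5)=-1, (1|5)=+1; (−1)^{4·11·2}·(-1)^11·(+1)^4 = -1.
v=3: a=3^-2·(≡1), b=3^-4·(≡1) mod 3; (1|3)=+1, (1|3)=+1; (−1)^{-2·-4·1}·(+1)^-4·(+1)^-2 = +1.
v=13: a=13^2·(≡9), b=13^1·(≡1) mod 13; (9|13)=+1, (1|13)=+1; (−1)^{2·1·6}·(+1)^1·(+1)^2 = +1.
|Ram(22, -455)| = 2, even; anisotropic at {5, 11}.

[5, 11]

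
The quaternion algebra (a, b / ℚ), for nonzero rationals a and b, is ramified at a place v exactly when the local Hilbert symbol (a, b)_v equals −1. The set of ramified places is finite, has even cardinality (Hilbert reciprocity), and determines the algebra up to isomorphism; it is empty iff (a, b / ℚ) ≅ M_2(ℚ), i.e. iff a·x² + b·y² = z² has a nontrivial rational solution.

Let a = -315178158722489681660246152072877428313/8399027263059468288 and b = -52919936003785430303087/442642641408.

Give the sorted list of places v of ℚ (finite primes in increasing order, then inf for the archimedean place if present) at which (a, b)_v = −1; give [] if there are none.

Mod squares: a ≡ -2146, b ≡ -23374. Check v ∈ {∞, 2, 3, 7, 11, 13, 19, 29, 31, 37}.
v=37: a=37^7·(≡10), b=37^4·(≡11) mod 37; (10|37)=+1, (11|37)=+1; (−1)^{7·4·18}·(+1)^4·(+1)^7 = +1.
v=31: a=31^6·(≡15), b=31^3·(≡13) mod 31; (15|31)=-1, (13|31)=-1; (−1)^{6·3·15}·(-1)^3·(-1)^6 = -1.
v=7: a=7^2·(≡3), b=7^2·(≡3) mod 7; (3|7)=-1, (3|7)=-1; (−1)^{2·2·3}·(-1)^2·(-1)^2 = +1.
v=13: a=13^4·(≡10), b=13^3·(≡3) mod 13; (10|13)=+1, (3|13)=+1; (−1)^{4·3·6}·(+1)^3·(+1)^4 = +1.
v=2: v_2(a)=-13, v_2(b)=-9; units ≡ 7, 1 (mod 8); ε·ε+αω+βω = 1·0+-13·0+-9·0 ≡ 0  ⇒  (a,b)_2 = +1.
v=3: a=3^-14·(≡2), b=3^-10·(≡2) mod 3; (2|3)=-1, (2|3)=-1; (−1)^{-14·-10·1}·(-1)^-10·(-1)^-14 = +1.
v=19: a=19^4·(≡7), b=19^2·(≡10) mod 19; (7|19)=+1, (10|19)=-1; (−1)^{4·2·9}·(+1)^2·(-1)^4 = +1.
v=11: a=11^-8·(≡10), b=11^-4·(≡9) mod 11; (10|11)=-1, (9|11)=+1; (−1)^{-8·-4·5}·(-1)^-4·(+1)^-8 = +1.
v=∞: -2146 < 0 and -23374 < 0  ⇒  (a,b)_∞ = -1.
v=29: a=29^5·(≡4), b=29^3·(≡5) mod 29; (4|29)=+1, (5|29)=+1; (−1)^{5·3·14}·(+1)^3·(+1)^5 = +1.
|Ram(-2146, -23374)| = 2, even; anisotropic at {31, ∞}.

[31, inf]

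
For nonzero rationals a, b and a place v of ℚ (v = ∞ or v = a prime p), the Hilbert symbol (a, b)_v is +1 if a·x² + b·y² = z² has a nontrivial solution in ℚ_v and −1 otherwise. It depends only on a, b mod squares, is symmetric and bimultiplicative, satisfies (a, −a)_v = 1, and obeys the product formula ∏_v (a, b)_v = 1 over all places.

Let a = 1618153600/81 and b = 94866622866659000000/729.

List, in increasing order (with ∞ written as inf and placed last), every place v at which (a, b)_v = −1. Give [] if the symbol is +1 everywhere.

[2, 53]

Mod squares: a ≡ 1011346, b ≡ 371. Check v ∈ {∞, 2, 3, 5, 7, 29, 47, 53}.
v=29: a=29^1·(≡6), b=29^2·(≡5) mod 29; (6|29)=+1, (5|29)=+1; (−1)^{1·2·14}·(+1)^2·(+1)^1 = +1.
v=47: a=47^1·(≡41), b=47^2·(≡32) mod 47; (41|47)=-1, (32|47)=+1; (−1)^{1·2·23}·(-1)^2·(+1)^1 = +1.
v=5: a=5^2·(≡4), b=5^6·(≡4) mod 5; (4|5)=+1, (4|5)=+1; (−1)^{2·6·2}·(+1)^6·(+1)^2 = +1.
v=∞: 1011346 > 0 and 371 > 0  ⇒  (a,b)_∞ = +1.
v=53: a=53^1·(≡31), b=53^3·(≡47) mod 53; (31|53)=-1, (47|53)=+1; (−1)^{1·3·26}·(-1)^3·(+1)^1 = -1.
v=2: v_2(a)=7, v_2(b)=6; units ≡ 1, 3 (mod 8); ε·ε+αω+βω = 0·1+7·1+6·0 ≡ 1  ⇒  (a,b)_2 = -1.
v=3: a=3^-4·(≡1), b=3^-6·(≡2) mod 3; (1|3)=+1, (2|3)=-1; (−1)^{-4·-6·1}·(+1)^-6·(-1)^-4 = +1.
v=7: a=7^1·(≡5), b=7^3·(≡4) mod 7; (5|7)=-1, (4|7)=+1; (−1)^{1·3·3}·(-1)^3·(+1)^1 = +1.
Ram(1011346, 371) = {2, 53}; no ℚ_2-point on the conic.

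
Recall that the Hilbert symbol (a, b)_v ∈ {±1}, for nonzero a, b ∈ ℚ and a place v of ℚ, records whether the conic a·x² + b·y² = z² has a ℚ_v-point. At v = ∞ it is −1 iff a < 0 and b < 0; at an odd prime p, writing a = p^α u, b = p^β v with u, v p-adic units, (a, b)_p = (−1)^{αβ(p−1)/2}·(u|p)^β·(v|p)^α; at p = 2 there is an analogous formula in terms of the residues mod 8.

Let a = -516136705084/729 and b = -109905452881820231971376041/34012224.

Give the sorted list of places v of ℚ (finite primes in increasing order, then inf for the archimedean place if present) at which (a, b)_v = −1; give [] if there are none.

[41, inf]

(a, b) ≡ (-3689959, -6601) mod (ℚ^×)²; places V = {2, 3, 7, 11, 13, 17, 23, 41, 43, ∞}.
(a,b)_3: α=-6, u≡2; β=-12, v≡2 (mod 3); (2|3)=-1, (2|3)=-1; sign (−1)^0·-1^-12·-1^-6 = +1.
(a,b)_43: α=1, u≡1; β=2, v≡35 (mod 43); (1|43)=+1, (35|43)=+1; sign (−1)^0·+1^2·+1^1 = +1.
(a,b)_7: α=1, u≡3; β=3, v≡2 (mod 7); (3|7)=-1, (2|7)=+1; sign (−1)^1·-1^3·+1^1 = +1.
(a,b)_13: α=1, u≡4; β=2, v≡10 (mod 13); (4|13)=+1, (10|13)=+1; sign (−1)^0·+1^2·+1^1 = +1.
(a,b)_∞: sgn(-3689959)=−, sgn(-6601)=−, so -1.
(a,b)_2: α=2, β=-6; u≡1, v≡7 (mod 8); ε(u)ε(v)=0·1, αω(v)=2·0, βω(u)=-6·0; sum ≡ 0  ⇒  +1.
(a,b)_41: α=1, u≡2; β=3, v≡29 (mod 41); (2|41)=+1, (29|41)=-1; sign (−1)^0·+1^3·-1^1 = -1.
(a,b)_11: α=2, u≡8; β=4, v≡2 (mod 11); (8|11)=-1, (2|11)=-1; sign (−1)^0·-1^4·-1^2 = +1.
(a,b)_17: α=2, u≡11; β=4, v≡6 (mod 17); (11|17)=-1, (6|17)=-1; sign (−1)^0·-1^4·-1^2 = +1.
(a,b)_23: α=1, u≡5; β=3, v≡2 (mod 23); (5|23)=-1, (2|23)=+1; sign (−1)^1·-1^3·+1^1 = +1.
(-3689959, -6601 / ℚ) ramifies at {41, ∞}: a division algebra.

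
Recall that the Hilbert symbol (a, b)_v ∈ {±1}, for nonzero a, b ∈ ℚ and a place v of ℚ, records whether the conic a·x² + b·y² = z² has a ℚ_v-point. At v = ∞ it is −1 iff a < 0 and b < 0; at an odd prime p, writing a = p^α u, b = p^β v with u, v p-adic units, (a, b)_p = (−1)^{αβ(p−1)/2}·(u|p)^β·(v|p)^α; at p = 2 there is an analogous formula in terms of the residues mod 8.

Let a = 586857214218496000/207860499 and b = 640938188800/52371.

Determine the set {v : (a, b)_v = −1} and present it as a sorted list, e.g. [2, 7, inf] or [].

[2, 5, 11, 13]

Mod squares: a ≡ 110, b ≡ 4862. Check v ∈ {∞, 2, 3, 5, 7, 11, 13, 17, 23, 31}.
v=17: a=17^4·(≡8), b=17^3·(≡10) mod 17; (8|17)=+1, (10|17)=-1; (−1)^{4·3·8}·(+1)^3·(-1)^4 = +1.
v=31: a=31^2·(≡22), b=31^0·(≡3) mod 31; (22|31)=-1, (3|31)=-1; (−1)^{2·0·15}·(-1)^0·(-1)^2 = +1.
v=∞: 110 > 0 and 4862 > 0  ⇒  (a,b)_∞ = +1.
v=23: a=23^-2·(≡1), b=23^-2·(≡3) mod 23; (1|23)=+1, (3|23)=+1; (−1)^{-2·-2·11}·(+1)^-2·(+1)^-2 = +1.
v=3: a=3^-6·(≡2), b=3^-2·(≡2) mod 3; (2|3)=-1, (2|3)=-1; (−1)^{-6·-2·1}·(-1)^-2·(-1)^-6 = +1.
v=5: a=5^3·(≡2), b=5^2·(≡2) mod 5; (2|5)=-1, (2|5)=-1; (−1)^{3·2·2}·(-1)^2·(-1)^3 = -1.
v=7: a=7^-2·(≡5), b=7^2·(≡2) mod 7; (5|7)=-1, (2|7)=+1; (−1)^{-2·2·3}·(-1)^2·(+1)^-2 = +1.
v=13: a=13^4·(≡8), b=13^1·(≡1) mod 13; (8|13)=-1, (1|13)=+1; (−1)^{4·1·6}·(-1)^1·(+1)^4 = -1.
v=11: a=11^-1·(≡8), b=11^-1·(≡7) mod 11; (8|11)=-1, (7|11)=-1; (−1)^{-1·-1·5}·(-1)^-1·(-1)^-1 = -1.
v=2: v_2(a)=11, v_2(b)=13; units ≡ 7, 7 (mod 8); ε·ε+αω+βω = 1·1+11·0+13·0 ≡ 1  ⇒  (a,b)_2 = -1.
Ram(110, 4862) = {2, 5, 11, 13}; no ℚ_2-point on the conic.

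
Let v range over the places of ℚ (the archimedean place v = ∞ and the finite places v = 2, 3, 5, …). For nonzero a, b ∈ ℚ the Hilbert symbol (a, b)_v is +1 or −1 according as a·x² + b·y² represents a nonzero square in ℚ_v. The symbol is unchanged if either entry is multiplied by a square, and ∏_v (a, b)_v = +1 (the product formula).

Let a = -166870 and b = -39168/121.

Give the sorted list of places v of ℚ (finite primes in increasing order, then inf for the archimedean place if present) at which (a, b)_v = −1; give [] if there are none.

Mod squares: a ≡ -166870, b ≡ -17. Check v ∈ {∞, 2, 3, 5, 11, 17, 37, 41}.
v=11: a=11^1·(≡10), b=11^-2·(≡3) mod 11; (10|11)=-1, (3|11)=+1; (−1)^{1·-2·5}·(-1)^-2·(+1)^1 = +1.
v=∞: -166870 < 0 and -17 < 0  ⇒  (a,b)_∞ = -1.
v=41: a=41^1·(≡30), b=41^0·(≡27) mod 41; (30|41)=-1, (27|41)=-1; (−1)^{1·0·20}·(-1)^0·(-1)^1 = -1.
v=2: v_2(a)=1, v_2(b)=8; units ≡ 5, 7 (mod 8); ε·ε+αω+βω = 0·1+1·0+8·1 ≡ 0  ⇒  (a,b)_2 = +1.
v=5: a=5^1·(≡1), b=5^0·(≡2) mod 5; (1|5)=+1, (2|5)=-1; (−1)^{1·0·2}·(+1)^0·(-1)^1 = -1.
v=3: a=3^0·(≡2), b=3^2·(≡1) mod 3; (2|3)=-1, (1|3)=+1; (−1)^{0·2·1}·(-1)^2·(+1)^0 = +1.
v=17: a=17^0·(≡2), b=17^1·(≡4) mod 17; (2|17)=+1, (4|17)=+1; (−1)^{0·1·8}·(+1)^1·(+1)^0 = +1.
v=37: a=37^1·(≡4), b=37^0·(≡20) mod 37; (4|37)=+1, (20|37)=-1; (−1)^{1·0·18}·(+1)^0·(-1)^1 = -1.
(-166870, -17 / ℚ) ramifies at {5, 37, 41, ∞}: a division algebra.

[5, 37, 41, inf]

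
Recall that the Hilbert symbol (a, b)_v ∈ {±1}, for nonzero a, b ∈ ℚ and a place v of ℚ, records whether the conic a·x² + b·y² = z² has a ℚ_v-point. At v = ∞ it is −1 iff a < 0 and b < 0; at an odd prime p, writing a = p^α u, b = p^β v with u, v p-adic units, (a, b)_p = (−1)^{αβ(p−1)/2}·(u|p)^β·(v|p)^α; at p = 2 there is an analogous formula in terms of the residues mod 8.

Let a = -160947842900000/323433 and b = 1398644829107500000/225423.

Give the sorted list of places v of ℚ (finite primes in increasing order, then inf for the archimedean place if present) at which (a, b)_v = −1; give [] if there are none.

Mod squares: a ≡ -8705730, b ≡ 92690. Check v ∈ {∞, 2, 3, 5, 11, 13, 19, 23, 31, 37, 53}.
v=2: v_2(a)=5, v_2(b)=5; units ≡ 7, 1 (mod 8); ε·ε+αω+βω = 1·0+5·0+5·0 ≡ 0  ⇒  (a,b)_2 = +1.
v=23: a=23^1·(≡4), b=23^-1·(≡14) mod 23; (4|23)=+1, (14|23)=-1; (−1)^{1·-1·11}·(+1)^-1·(-1)^1 = +1.
v=13: a=13^2·(≡8), b=13^1·(≡2) mod 13; (8|13)=-1, (2|13)=-1; (−1)^{2·1·6}·(-1)^1·(-1)^2 = -1.
v=53: a=53^0·(≡33), b=53^2·(≡25) mod 53; (33|53)=-1, (25|53)=+1; (−1)^{0·2·26}·(-1)^2·(+1)^0 = +1.
v=19: a=19^2·(≡15), b=19^2·(≡18) mod 19; (15|19)=-1, (18|19)=-1; (−1)^{2·2·9}·(-1)^2·(-1)^2 = +1.
v=∞: -8705730 < 0 and 92690 > 0  ⇒  (a,b)_∞ = +1.
v=3: a=3^-5·(≡2), b=3^-4·(≡2) mod 3; (2|3)=-1, (2|3)=-1; (−1)^{-5·-4·1}·(-1)^-4·(-1)^-5 = -1.
v=5: a=5^5·(≡4), b=5^7·(≡2) mod 5; (4|5)=+1, (2|5)=-1; (−1)^{5·7·2}·(+1)^7·(-1)^5 = -1.
v=11: a=11^-3·(≡9), b=11^-2·(≡1) mod 11; (9|11)=+1, (1|11)=+1; (−1)^{-3·-2·5}·(+1)^-2·(+1)^-3 = +1.
v=37: a=37^1·(≡28), b=37^2·(≡15) mod 37; (28|37)=+1, (15|37)=-1; (−1)^{1·2·18}·(+1)^2·(-1)^1 = -1.
v=31: a=31^1·(≡27), b=31^1·(≡28) mod 31; (27|31)=-1, (28|31)=+1; (−1)^{1·1·15}·(-1)^1·(+1)^1 = +1.
(-8705730, 92690 / ℚ) ramifies at {3, 5, 13, 37}: a division algebra.

[3, 5, 13, 37]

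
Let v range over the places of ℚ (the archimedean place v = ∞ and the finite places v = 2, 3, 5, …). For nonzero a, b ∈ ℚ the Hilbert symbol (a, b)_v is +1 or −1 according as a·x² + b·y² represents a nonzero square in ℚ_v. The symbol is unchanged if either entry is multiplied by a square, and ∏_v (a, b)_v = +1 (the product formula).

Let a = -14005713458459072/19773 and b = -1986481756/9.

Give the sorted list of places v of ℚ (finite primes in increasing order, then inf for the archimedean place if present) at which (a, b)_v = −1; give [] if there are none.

(a, b) ≡ (-299, -391) mod (ℚ^×)²; places V = {2, 3, 7, 13, 17, 23, ∞}.
(a,b)_17: α=2, u≡7; β=1, v≡7 (mod 17); (7|17)=-1, (7|17)=-1; sign (−1)^0·-1^1·-1^2 = -1.
(a,b)_3: α=-2, u≡1; β=-2, v≡2 (mod 3); (1|3)=+1, (2|3)=-1; sign (−1)^0·+1^-2·-1^-2 = +1.
(a,b)_23: α=5, u≡22; β=3, v≡1 (mod 23); (22|23)=-1, (1|23)=+1; sign (−1)^1·-1^3·+1^5 = +1.
(a,b)_13: α=-3, u≡3; β=0, v≡3 (mod 13); (3|13)=+1, (3|13)=+1; sign (−1)^0·+1^0·+1^-3 = +1.
(a,b)_∞: sgn(-299)=−, sgn(-391)=−, so -1.
(a,b)_7: α=6, u≡4; β=4, v≡1 (mod 7); (4|7)=+1, (1|7)=+1; sign (−1)^0·+1^4·+1^6 = +1.
(a,b)_2: α=6, β=2; u≡5, v≡1 (mod 8); ε(u)ε(v)=0·0, αω(v)=6·0, βω(u)=2·1; sum ≡ 0  ⇒  +1.
(-299, -391 / ℚ) ramifies at {17, ∞}: a division algebra.

[17, inf]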